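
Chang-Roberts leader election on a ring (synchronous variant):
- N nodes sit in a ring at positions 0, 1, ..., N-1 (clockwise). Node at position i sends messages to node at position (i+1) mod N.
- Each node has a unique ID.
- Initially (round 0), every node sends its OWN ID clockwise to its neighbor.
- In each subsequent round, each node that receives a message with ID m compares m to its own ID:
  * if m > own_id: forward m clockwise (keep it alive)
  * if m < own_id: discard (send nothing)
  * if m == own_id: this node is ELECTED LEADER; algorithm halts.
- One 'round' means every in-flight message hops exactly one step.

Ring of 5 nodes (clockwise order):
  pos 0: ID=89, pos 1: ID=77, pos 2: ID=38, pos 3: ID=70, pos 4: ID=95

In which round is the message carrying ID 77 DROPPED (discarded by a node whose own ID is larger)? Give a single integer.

Answer: 3

Derivation:
Round 1: pos1(id77) recv 89: fwd; pos2(id38) recv 77: fwd; pos3(id70) recv 38: drop; pos4(id95) recv 70: drop; pos0(id89) recv 95: fwd
Round 2: pos2(id38) recv 89: fwd; pos3(id70) recv 77: fwd; pos1(id77) recv 95: fwd
Round 3: pos3(id70) recv 89: fwd; pos4(id95) recv 77: drop; pos2(id38) recv 95: fwd
Round 4: pos4(id95) recv 89: drop; pos3(id70) recv 95: fwd
Round 5: pos4(id95) recv 95: ELECTED
Message ID 77 originates at pos 1; dropped at pos 4 in round 3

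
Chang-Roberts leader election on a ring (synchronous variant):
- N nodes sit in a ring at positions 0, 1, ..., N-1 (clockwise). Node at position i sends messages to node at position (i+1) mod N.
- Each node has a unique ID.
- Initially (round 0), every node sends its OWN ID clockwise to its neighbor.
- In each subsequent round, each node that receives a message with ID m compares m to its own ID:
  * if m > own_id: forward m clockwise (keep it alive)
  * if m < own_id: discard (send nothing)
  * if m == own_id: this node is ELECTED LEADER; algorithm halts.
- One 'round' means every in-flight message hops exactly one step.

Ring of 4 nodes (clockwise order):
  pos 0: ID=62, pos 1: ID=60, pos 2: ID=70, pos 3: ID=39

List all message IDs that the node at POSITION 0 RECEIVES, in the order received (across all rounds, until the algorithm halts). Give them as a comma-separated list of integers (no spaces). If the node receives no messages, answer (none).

Answer: 39,70

Derivation:
Round 1: pos1(id60) recv 62: fwd; pos2(id70) recv 60: drop; pos3(id39) recv 70: fwd; pos0(id62) recv 39: drop
Round 2: pos2(id70) recv 62: drop; pos0(id62) recv 70: fwd
Round 3: pos1(id60) recv 70: fwd
Round 4: pos2(id70) recv 70: ELECTED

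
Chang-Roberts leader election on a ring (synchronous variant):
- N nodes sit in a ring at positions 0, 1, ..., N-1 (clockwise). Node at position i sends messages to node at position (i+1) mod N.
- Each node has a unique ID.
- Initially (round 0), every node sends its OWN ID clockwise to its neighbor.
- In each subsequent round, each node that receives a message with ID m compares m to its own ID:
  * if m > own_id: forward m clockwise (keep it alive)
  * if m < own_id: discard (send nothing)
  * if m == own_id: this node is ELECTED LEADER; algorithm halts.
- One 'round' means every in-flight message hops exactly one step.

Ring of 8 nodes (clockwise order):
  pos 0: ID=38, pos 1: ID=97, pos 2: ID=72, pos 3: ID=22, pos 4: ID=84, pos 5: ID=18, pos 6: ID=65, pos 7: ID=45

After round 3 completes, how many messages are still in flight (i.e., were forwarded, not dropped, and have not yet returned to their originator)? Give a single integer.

Round 1: pos1(id97) recv 38: drop; pos2(id72) recv 97: fwd; pos3(id22) recv 72: fwd; pos4(id84) recv 22: drop; pos5(id18) recv 84: fwd; pos6(id65) recv 18: drop; pos7(id45) recv 65: fwd; pos0(id38) recv 45: fwd
Round 2: pos3(id22) recv 97: fwd; pos4(id84) recv 72: drop; pos6(id65) recv 84: fwd; pos0(id38) recv 65: fwd; pos1(id97) recv 45: drop
Round 3: pos4(id84) recv 97: fwd; pos7(id45) recv 84: fwd; pos1(id97) recv 65: drop
After round 3: 2 messages still in flight

Answer: 2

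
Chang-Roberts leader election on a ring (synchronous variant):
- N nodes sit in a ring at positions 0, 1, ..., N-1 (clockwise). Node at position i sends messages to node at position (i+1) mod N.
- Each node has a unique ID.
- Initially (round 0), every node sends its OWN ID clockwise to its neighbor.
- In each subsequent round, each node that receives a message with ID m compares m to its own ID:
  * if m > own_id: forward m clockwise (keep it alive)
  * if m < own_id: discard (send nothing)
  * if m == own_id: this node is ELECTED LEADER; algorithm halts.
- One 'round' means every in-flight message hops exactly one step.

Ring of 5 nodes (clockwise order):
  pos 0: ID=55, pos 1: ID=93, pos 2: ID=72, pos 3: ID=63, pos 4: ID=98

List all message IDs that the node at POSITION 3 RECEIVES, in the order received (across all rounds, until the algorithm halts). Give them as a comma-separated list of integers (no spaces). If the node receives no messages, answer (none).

Answer: 72,93,98

Derivation:
Round 1: pos1(id93) recv 55: drop; pos2(id72) recv 93: fwd; pos3(id63) recv 72: fwd; pos4(id98) recv 63: drop; pos0(id55) recv 98: fwd
Round 2: pos3(id63) recv 93: fwd; pos4(id98) recv 72: drop; pos1(id93) recv 98: fwd
Round 3: pos4(id98) recv 93: drop; pos2(id72) recv 98: fwd
Round 4: pos3(id63) recv 98: fwd
Round 5: pos4(id98) recv 98: ELECTED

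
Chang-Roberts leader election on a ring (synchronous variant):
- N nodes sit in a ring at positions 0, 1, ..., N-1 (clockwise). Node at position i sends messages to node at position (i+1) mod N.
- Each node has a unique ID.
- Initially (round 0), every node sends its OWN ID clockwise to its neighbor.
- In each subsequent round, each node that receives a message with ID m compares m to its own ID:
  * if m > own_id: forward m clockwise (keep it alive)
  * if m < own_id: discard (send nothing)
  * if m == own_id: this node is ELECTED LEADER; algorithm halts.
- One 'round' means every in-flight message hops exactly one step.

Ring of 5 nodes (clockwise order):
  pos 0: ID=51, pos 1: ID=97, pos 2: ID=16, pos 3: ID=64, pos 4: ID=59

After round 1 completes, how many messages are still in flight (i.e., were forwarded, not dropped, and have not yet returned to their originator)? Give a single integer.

Answer: 3

Derivation:
Round 1: pos1(id97) recv 51: drop; pos2(id16) recv 97: fwd; pos3(id64) recv 16: drop; pos4(id59) recv 64: fwd; pos0(id51) recv 59: fwd
After round 1: 3 messages still in flight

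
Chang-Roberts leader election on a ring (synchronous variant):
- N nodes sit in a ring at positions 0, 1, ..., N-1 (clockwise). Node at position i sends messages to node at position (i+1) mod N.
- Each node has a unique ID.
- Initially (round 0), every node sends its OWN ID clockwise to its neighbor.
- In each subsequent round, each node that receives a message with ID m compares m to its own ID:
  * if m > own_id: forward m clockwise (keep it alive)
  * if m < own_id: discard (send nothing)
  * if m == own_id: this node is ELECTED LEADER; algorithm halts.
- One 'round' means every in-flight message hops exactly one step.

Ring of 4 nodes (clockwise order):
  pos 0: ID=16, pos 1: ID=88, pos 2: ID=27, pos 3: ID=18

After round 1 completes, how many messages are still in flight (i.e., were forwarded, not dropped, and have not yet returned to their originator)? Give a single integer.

Answer: 3

Derivation:
Round 1: pos1(id88) recv 16: drop; pos2(id27) recv 88: fwd; pos3(id18) recv 27: fwd; pos0(id16) recv 18: fwd
After round 1: 3 messages still in flight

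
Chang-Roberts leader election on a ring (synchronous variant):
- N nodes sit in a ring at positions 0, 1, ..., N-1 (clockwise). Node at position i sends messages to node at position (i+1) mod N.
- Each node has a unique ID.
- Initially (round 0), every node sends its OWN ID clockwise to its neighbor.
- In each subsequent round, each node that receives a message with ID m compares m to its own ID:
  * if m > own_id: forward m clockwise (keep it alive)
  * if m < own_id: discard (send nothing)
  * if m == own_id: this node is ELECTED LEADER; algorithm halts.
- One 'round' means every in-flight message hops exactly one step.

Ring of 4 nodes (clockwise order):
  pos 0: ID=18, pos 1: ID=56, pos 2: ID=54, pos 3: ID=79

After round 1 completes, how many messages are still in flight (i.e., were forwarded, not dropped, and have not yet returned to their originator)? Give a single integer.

Answer: 2

Derivation:
Round 1: pos1(id56) recv 18: drop; pos2(id54) recv 56: fwd; pos3(id79) recv 54: drop; pos0(id18) recv 79: fwd
After round 1: 2 messages still in flight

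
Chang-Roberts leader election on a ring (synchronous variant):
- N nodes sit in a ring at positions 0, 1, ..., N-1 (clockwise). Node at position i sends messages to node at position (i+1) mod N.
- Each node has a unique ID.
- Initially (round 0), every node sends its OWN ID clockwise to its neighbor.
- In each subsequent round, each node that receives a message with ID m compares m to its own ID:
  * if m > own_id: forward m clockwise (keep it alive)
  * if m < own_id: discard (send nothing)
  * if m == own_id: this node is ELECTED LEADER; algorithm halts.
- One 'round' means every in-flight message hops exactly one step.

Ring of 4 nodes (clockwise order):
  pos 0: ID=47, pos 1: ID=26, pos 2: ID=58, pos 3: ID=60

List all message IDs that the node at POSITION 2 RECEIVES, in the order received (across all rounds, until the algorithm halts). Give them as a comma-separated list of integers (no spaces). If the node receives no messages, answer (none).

Answer: 26,47,60

Derivation:
Round 1: pos1(id26) recv 47: fwd; pos2(id58) recv 26: drop; pos3(id60) recv 58: drop; pos0(id47) recv 60: fwd
Round 2: pos2(id58) recv 47: drop; pos1(id26) recv 60: fwd
Round 3: pos2(id58) recv 60: fwd
Round 4: pos3(id60) recv 60: ELECTED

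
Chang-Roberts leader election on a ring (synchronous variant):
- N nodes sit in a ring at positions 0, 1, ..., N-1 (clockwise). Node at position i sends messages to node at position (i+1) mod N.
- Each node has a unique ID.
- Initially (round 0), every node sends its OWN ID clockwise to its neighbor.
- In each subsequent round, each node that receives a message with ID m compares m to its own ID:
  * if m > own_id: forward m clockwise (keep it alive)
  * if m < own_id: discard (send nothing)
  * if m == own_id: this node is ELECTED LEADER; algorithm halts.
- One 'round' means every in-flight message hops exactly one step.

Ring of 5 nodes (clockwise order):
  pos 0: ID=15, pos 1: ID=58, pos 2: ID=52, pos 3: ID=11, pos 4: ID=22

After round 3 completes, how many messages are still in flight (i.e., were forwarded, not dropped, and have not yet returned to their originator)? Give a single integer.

Round 1: pos1(id58) recv 15: drop; pos2(id52) recv 58: fwd; pos3(id11) recv 52: fwd; pos4(id22) recv 11: drop; pos0(id15) recv 22: fwd
Round 2: pos3(id11) recv 58: fwd; pos4(id22) recv 52: fwd; pos1(id58) recv 22: drop
Round 3: pos4(id22) recv 58: fwd; pos0(id15) recv 52: fwd
After round 3: 2 messages still in flight

Answer: 2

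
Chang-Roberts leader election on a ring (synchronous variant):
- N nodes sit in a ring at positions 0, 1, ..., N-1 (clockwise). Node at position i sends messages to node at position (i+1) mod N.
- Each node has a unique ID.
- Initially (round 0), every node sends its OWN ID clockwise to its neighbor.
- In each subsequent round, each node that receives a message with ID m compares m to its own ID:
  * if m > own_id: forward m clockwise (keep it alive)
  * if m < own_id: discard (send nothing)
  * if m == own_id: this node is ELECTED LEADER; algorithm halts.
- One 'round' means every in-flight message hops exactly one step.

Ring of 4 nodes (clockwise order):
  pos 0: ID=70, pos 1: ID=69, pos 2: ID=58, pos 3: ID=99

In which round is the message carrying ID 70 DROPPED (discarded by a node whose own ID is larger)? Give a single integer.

Answer: 3

Derivation:
Round 1: pos1(id69) recv 70: fwd; pos2(id58) recv 69: fwd; pos3(id99) recv 58: drop; pos0(id70) recv 99: fwd
Round 2: pos2(id58) recv 70: fwd; pos3(id99) recv 69: drop; pos1(id69) recv 99: fwd
Round 3: pos3(id99) recv 70: drop; pos2(id58) recv 99: fwd
Round 4: pos3(id99) recv 99: ELECTED
Message ID 70 originates at pos 0; dropped at pos 3 in round 3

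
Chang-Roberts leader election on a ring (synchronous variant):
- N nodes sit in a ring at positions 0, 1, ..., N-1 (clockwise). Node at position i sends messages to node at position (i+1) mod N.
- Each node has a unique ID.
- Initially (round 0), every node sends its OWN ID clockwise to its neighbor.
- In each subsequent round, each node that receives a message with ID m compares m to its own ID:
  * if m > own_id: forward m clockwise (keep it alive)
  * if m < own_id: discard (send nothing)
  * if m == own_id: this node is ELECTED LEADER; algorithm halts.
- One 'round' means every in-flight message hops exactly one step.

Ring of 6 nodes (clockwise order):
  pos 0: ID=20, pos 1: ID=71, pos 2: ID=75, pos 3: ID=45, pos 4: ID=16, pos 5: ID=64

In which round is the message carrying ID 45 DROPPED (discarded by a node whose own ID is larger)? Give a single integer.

Round 1: pos1(id71) recv 20: drop; pos2(id75) recv 71: drop; pos3(id45) recv 75: fwd; pos4(id16) recv 45: fwd; pos5(id64) recv 16: drop; pos0(id20) recv 64: fwd
Round 2: pos4(id16) recv 75: fwd; pos5(id64) recv 45: drop; pos1(id71) recv 64: drop
Round 3: pos5(id64) recv 75: fwd
Round 4: pos0(id20) recv 75: fwd
Round 5: pos1(id71) recv 75: fwd
Round 6: pos2(id75) recv 75: ELECTED
Message ID 45 originates at pos 3; dropped at pos 5 in round 2

Answer: 2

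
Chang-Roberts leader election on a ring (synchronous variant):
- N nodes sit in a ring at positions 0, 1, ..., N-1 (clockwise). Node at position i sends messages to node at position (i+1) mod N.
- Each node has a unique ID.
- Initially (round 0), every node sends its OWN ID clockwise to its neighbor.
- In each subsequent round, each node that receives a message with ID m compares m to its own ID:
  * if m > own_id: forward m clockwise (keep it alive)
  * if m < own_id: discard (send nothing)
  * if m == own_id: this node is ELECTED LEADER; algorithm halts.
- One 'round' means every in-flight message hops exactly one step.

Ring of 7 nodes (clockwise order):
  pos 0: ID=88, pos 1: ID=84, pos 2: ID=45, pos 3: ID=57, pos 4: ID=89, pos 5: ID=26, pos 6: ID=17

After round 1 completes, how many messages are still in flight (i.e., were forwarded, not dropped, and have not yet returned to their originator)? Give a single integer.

Round 1: pos1(id84) recv 88: fwd; pos2(id45) recv 84: fwd; pos3(id57) recv 45: drop; pos4(id89) recv 57: drop; pos5(id26) recv 89: fwd; pos6(id17) recv 26: fwd; pos0(id88) recv 17: drop
After round 1: 4 messages still in flight

Answer: 4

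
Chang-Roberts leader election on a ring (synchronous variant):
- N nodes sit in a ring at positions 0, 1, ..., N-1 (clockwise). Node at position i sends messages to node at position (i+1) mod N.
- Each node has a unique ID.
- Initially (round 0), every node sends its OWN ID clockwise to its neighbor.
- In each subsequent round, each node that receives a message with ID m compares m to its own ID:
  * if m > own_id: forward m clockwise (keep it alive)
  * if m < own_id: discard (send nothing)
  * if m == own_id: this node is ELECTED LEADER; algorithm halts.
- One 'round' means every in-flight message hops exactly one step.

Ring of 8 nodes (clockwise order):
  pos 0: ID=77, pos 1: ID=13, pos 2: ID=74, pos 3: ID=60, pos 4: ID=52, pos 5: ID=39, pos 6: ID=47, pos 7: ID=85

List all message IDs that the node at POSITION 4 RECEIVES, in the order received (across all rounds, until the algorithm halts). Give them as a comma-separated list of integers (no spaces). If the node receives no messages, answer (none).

Round 1: pos1(id13) recv 77: fwd; pos2(id74) recv 13: drop; pos3(id60) recv 74: fwd; pos4(id52) recv 60: fwd; pos5(id39) recv 52: fwd; pos6(id47) recv 39: drop; pos7(id85) recv 47: drop; pos0(id77) recv 85: fwd
Round 2: pos2(id74) recv 77: fwd; pos4(id52) recv 74: fwd; pos5(id39) recv 60: fwd; pos6(id47) recv 52: fwd; pos1(id13) recv 85: fwd
Round 3: pos3(id60) recv 77: fwd; pos5(id39) recv 74: fwd; pos6(id47) recv 60: fwd; pos7(id85) recv 52: drop; pos2(id74) recv 85: fwd
Round 4: pos4(id52) recv 77: fwd; pos6(id47) recv 74: fwd; pos7(id85) recv 60: drop; pos3(id60) recv 85: fwd
Round 5: pos5(id39) recv 77: fwd; pos7(id85) recv 74: drop; pos4(id52) recv 85: fwd
Round 6: pos6(id47) recv 77: fwd; pos5(id39) recv 85: fwd
Round 7: pos7(id85) recv 77: drop; pos6(id47) recv 85: fwd
Round 8: pos7(id85) recv 85: ELECTED

Answer: 60,74,77,85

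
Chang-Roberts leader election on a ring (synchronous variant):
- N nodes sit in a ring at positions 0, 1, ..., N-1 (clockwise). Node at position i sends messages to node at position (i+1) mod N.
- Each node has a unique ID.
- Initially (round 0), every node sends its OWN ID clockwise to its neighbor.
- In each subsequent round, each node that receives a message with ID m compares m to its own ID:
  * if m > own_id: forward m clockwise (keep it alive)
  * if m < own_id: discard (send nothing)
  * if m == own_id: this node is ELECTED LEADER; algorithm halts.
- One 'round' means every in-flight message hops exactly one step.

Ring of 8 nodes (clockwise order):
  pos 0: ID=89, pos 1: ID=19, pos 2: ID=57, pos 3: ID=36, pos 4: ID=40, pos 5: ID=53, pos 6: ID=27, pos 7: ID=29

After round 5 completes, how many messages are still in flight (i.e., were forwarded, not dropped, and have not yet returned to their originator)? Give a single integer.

Round 1: pos1(id19) recv 89: fwd; pos2(id57) recv 19: drop; pos3(id36) recv 57: fwd; pos4(id40) recv 36: drop; pos5(id53) recv 40: drop; pos6(id27) recv 53: fwd; pos7(id29) recv 27: drop; pos0(id89) recv 29: drop
Round 2: pos2(id57) recv 89: fwd; pos4(id40) recv 57: fwd; pos7(id29) recv 53: fwd
Round 3: pos3(id36) recv 89: fwd; pos5(id53) recv 57: fwd; pos0(id89) recv 53: drop
Round 4: pos4(id40) recv 89: fwd; pos6(id27) recv 57: fwd
Round 5: pos5(id53) recv 89: fwd; pos7(id29) recv 57: fwd
After round 5: 2 messages still in flight

Answer: 2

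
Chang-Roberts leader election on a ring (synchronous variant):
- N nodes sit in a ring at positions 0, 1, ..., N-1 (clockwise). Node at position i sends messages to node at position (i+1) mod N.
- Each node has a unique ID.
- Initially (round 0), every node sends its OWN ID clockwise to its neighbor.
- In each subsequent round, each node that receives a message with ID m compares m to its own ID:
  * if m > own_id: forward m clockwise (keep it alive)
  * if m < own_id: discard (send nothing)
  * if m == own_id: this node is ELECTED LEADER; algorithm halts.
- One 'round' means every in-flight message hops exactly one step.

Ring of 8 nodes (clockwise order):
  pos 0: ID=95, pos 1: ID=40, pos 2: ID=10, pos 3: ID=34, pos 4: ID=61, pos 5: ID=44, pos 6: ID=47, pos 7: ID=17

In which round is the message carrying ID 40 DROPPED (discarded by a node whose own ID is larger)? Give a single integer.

Round 1: pos1(id40) recv 95: fwd; pos2(id10) recv 40: fwd; pos3(id34) recv 10: drop; pos4(id61) recv 34: drop; pos5(id44) recv 61: fwd; pos6(id47) recv 44: drop; pos7(id17) recv 47: fwd; pos0(id95) recv 17: drop
Round 2: pos2(id10) recv 95: fwd; pos3(id34) recv 40: fwd; pos6(id47) recv 61: fwd; pos0(id95) recv 47: drop
Round 3: pos3(id34) recv 95: fwd; pos4(id61) recv 40: drop; pos7(id17) recv 61: fwd
Round 4: pos4(id61) recv 95: fwd; pos0(id95) recv 61: drop
Round 5: pos5(id44) recv 95: fwd
Round 6: pos6(id47) recv 95: fwd
Round 7: pos7(id17) recv 95: fwd
Round 8: pos0(id95) recv 95: ELECTED
Message ID 40 originates at pos 1; dropped at pos 4 in round 3

Answer: 3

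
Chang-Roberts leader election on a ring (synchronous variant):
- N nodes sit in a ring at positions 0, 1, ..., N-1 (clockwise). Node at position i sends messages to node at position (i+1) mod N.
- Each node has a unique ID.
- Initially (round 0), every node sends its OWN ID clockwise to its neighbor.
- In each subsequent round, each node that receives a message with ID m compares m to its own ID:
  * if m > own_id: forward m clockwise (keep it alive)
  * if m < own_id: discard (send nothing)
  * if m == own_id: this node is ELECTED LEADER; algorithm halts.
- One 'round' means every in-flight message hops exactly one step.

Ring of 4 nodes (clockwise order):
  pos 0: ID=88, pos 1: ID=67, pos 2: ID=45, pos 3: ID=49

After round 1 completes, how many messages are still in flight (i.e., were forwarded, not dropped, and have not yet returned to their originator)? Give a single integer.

Answer: 2

Derivation:
Round 1: pos1(id67) recv 88: fwd; pos2(id45) recv 67: fwd; pos3(id49) recv 45: drop; pos0(id88) recv 49: drop
After round 1: 2 messages still in flight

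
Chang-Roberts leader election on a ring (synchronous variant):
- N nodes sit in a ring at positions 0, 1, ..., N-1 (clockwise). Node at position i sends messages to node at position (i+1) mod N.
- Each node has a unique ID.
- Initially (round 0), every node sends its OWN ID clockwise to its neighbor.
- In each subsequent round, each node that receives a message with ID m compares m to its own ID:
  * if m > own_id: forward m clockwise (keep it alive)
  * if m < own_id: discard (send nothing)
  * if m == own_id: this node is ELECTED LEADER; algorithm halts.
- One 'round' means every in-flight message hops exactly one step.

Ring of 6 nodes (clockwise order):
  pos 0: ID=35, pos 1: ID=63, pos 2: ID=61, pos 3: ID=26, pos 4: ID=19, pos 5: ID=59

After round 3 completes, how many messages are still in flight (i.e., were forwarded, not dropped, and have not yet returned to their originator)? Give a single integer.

Round 1: pos1(id63) recv 35: drop; pos2(id61) recv 63: fwd; pos3(id26) recv 61: fwd; pos4(id19) recv 26: fwd; pos5(id59) recv 19: drop; pos0(id35) recv 59: fwd
Round 2: pos3(id26) recv 63: fwd; pos4(id19) recv 61: fwd; pos5(id59) recv 26: drop; pos1(id63) recv 59: drop
Round 3: pos4(id19) recv 63: fwd; pos5(id59) recv 61: fwd
After round 3: 2 messages still in flight

Answer: 2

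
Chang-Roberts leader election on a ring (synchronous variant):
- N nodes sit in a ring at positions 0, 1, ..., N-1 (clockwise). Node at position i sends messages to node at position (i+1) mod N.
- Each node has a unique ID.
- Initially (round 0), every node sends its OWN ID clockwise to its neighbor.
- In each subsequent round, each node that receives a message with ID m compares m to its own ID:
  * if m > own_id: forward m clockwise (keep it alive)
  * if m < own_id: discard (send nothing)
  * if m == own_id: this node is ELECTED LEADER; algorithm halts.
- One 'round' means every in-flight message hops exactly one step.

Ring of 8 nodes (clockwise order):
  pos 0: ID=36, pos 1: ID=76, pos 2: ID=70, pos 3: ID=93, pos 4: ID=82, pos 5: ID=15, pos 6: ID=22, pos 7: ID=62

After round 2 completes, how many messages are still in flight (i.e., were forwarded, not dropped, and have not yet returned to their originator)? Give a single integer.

Round 1: pos1(id76) recv 36: drop; pos2(id70) recv 76: fwd; pos3(id93) recv 70: drop; pos4(id82) recv 93: fwd; pos5(id15) recv 82: fwd; pos6(id22) recv 15: drop; pos7(id62) recv 22: drop; pos0(id36) recv 62: fwd
Round 2: pos3(id93) recv 76: drop; pos5(id15) recv 93: fwd; pos6(id22) recv 82: fwd; pos1(id76) recv 62: drop
After round 2: 2 messages still in flight

Answer: 2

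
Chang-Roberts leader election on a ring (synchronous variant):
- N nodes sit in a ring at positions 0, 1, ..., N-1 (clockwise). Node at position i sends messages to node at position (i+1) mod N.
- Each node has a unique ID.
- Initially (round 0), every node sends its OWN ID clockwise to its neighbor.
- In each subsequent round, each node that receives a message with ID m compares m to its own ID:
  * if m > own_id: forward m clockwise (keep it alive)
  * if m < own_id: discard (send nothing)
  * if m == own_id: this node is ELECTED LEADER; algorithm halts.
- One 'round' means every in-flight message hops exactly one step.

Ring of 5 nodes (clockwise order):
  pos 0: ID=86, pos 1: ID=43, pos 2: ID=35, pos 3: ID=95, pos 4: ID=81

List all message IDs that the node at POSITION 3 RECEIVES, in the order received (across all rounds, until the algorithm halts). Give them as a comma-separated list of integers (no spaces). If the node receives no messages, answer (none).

Answer: 35,43,86,95

Derivation:
Round 1: pos1(id43) recv 86: fwd; pos2(id35) recv 43: fwd; pos3(id95) recv 35: drop; pos4(id81) recv 95: fwd; pos0(id86) recv 81: drop
Round 2: pos2(id35) recv 86: fwd; pos3(id95) recv 43: drop; pos0(id86) recv 95: fwd
Round 3: pos3(id95) recv 86: drop; pos1(id43) recv 95: fwd
Round 4: pos2(id35) recv 95: fwd
Round 5: pos3(id95) recv 95: ELECTED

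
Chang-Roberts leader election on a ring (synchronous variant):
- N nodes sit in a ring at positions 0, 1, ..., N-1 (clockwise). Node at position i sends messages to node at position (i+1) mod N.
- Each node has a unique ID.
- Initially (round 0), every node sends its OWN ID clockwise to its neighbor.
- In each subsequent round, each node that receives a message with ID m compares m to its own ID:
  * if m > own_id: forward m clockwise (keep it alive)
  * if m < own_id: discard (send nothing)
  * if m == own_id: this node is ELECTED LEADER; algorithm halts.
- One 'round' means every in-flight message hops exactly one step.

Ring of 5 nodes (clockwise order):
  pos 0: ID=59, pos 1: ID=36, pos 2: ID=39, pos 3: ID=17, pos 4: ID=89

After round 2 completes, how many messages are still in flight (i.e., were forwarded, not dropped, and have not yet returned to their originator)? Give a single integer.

Round 1: pos1(id36) recv 59: fwd; pos2(id39) recv 36: drop; pos3(id17) recv 39: fwd; pos4(id89) recv 17: drop; pos0(id59) recv 89: fwd
Round 2: pos2(id39) recv 59: fwd; pos4(id89) recv 39: drop; pos1(id36) recv 89: fwd
After round 2: 2 messages still in flight

Answer: 2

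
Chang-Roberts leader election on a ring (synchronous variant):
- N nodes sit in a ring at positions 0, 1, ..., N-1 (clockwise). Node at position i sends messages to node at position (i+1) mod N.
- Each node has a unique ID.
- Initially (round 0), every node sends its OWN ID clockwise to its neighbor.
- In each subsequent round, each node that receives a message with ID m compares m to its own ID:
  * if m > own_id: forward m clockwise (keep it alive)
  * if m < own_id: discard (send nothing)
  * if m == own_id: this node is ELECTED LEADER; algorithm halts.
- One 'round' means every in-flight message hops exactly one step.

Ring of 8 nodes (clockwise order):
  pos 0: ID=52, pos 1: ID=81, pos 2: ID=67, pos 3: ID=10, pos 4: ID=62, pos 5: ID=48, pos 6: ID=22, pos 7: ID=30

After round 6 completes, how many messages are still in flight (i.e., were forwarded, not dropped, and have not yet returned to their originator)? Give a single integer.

Answer: 2

Derivation:
Round 1: pos1(id81) recv 52: drop; pos2(id67) recv 81: fwd; pos3(id10) recv 67: fwd; pos4(id62) recv 10: drop; pos5(id48) recv 62: fwd; pos6(id22) recv 48: fwd; pos7(id30) recv 22: drop; pos0(id52) recv 30: drop
Round 2: pos3(id10) recv 81: fwd; pos4(id62) recv 67: fwd; pos6(id22) recv 62: fwd; pos7(id30) recv 48: fwd
Round 3: pos4(id62) recv 81: fwd; pos5(id48) recv 67: fwd; pos7(id30) recv 62: fwd; pos0(id52) recv 48: drop
Round 4: pos5(id48) recv 81: fwd; pos6(id22) recv 67: fwd; pos0(id52) recv 62: fwd
Round 5: pos6(id22) recv 81: fwd; pos7(id30) recv 67: fwd; pos1(id81) recv 62: drop
Round 6: pos7(id30) recv 81: fwd; pos0(id52) recv 67: fwd
After round 6: 2 messages still in flight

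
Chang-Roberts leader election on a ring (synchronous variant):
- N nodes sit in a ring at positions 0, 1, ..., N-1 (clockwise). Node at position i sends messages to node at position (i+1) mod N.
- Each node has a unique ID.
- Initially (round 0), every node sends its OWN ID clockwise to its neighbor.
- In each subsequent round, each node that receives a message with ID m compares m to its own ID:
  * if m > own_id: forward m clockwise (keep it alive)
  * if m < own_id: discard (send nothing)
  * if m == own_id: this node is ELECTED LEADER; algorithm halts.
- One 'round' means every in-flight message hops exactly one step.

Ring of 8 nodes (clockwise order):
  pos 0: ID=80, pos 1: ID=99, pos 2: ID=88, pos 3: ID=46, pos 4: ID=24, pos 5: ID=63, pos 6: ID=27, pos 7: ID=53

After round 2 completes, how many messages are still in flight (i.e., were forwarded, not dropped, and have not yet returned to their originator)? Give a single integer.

Answer: 3

Derivation:
Round 1: pos1(id99) recv 80: drop; pos2(id88) recv 99: fwd; pos3(id46) recv 88: fwd; pos4(id24) recv 46: fwd; pos5(id63) recv 24: drop; pos6(id27) recv 63: fwd; pos7(id53) recv 27: drop; pos0(id80) recv 53: drop
Round 2: pos3(id46) recv 99: fwd; pos4(id24) recv 88: fwd; pos5(id63) recv 46: drop; pos7(id53) recv 63: fwd
After round 2: 3 messages still in flight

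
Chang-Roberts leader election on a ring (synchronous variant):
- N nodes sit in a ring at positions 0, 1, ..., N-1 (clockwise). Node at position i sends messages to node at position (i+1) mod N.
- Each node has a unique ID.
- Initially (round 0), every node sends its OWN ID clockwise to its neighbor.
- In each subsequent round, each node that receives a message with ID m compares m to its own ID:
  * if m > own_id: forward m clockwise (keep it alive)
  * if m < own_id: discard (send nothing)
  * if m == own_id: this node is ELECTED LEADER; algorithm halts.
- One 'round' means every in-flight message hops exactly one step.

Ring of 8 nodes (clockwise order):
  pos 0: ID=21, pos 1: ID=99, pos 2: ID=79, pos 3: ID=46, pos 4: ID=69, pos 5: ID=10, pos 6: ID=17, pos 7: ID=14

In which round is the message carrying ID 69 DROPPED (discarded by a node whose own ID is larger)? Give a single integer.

Answer: 5

Derivation:
Round 1: pos1(id99) recv 21: drop; pos2(id79) recv 99: fwd; pos3(id46) recv 79: fwd; pos4(id69) recv 46: drop; pos5(id10) recv 69: fwd; pos6(id17) recv 10: drop; pos7(id14) recv 17: fwd; pos0(id21) recv 14: drop
Round 2: pos3(id46) recv 99: fwd; pos4(id69) recv 79: fwd; pos6(id17) recv 69: fwd; pos0(id21) recv 17: drop
Round 3: pos4(id69) recv 99: fwd; pos5(id10) recv 79: fwd; pos7(id14) recv 69: fwd
Round 4: pos5(id10) recv 99: fwd; pos6(id17) recv 79: fwd; pos0(id21) recv 69: fwd
Round 5: pos6(id17) recv 99: fwd; pos7(id14) recv 79: fwd; pos1(id99) recv 69: drop
Round 6: pos7(id14) recv 99: fwd; pos0(id21) recv 79: fwd
Round 7: pos0(id21) recv 99: fwd; pos1(id99) recv 79: drop
Round 8: pos1(id99) recv 99: ELECTED
Message ID 69 originates at pos 4; dropped at pos 1 in round 5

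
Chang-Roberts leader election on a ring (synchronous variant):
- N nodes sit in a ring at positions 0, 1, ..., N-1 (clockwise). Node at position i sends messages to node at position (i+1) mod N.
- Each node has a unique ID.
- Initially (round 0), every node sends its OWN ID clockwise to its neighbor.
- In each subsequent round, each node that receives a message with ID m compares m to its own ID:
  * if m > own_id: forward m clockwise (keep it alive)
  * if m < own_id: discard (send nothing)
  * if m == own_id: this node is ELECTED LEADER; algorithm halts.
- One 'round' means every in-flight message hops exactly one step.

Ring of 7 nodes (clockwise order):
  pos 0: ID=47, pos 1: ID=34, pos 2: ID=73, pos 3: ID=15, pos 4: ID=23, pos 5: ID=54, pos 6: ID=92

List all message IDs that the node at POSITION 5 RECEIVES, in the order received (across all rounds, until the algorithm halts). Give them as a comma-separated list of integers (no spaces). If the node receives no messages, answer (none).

Answer: 23,73,92

Derivation:
Round 1: pos1(id34) recv 47: fwd; pos2(id73) recv 34: drop; pos3(id15) recv 73: fwd; pos4(id23) recv 15: drop; pos5(id54) recv 23: drop; pos6(id92) recv 54: drop; pos0(id47) recv 92: fwd
Round 2: pos2(id73) recv 47: drop; pos4(id23) recv 73: fwd; pos1(id34) recv 92: fwd
Round 3: pos5(id54) recv 73: fwd; pos2(id73) recv 92: fwd
Round 4: pos6(id92) recv 73: drop; pos3(id15) recv 92: fwd
Round 5: pos4(id23) recv 92: fwd
Round 6: pos5(id54) recv 92: fwd
Round 7: pos6(id92) recv 92: ELECTED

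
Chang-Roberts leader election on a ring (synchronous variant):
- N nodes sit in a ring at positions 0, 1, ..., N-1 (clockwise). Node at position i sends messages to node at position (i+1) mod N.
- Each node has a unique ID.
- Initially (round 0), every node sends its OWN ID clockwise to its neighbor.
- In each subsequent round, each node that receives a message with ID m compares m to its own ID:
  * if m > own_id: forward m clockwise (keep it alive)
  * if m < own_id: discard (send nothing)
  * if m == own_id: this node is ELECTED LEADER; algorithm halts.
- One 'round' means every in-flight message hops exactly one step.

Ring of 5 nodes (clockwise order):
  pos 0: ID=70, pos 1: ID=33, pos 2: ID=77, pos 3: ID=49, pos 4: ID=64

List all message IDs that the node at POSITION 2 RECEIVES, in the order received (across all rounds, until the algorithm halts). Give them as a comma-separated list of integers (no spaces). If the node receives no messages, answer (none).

Answer: 33,70,77

Derivation:
Round 1: pos1(id33) recv 70: fwd; pos2(id77) recv 33: drop; pos3(id49) recv 77: fwd; pos4(id64) recv 49: drop; pos0(id70) recv 64: drop
Round 2: pos2(id77) recv 70: drop; pos4(id64) recv 77: fwd
Round 3: pos0(id70) recv 77: fwd
Round 4: pos1(id33) recv 77: fwd
Round 5: pos2(id77) recv 77: ELECTED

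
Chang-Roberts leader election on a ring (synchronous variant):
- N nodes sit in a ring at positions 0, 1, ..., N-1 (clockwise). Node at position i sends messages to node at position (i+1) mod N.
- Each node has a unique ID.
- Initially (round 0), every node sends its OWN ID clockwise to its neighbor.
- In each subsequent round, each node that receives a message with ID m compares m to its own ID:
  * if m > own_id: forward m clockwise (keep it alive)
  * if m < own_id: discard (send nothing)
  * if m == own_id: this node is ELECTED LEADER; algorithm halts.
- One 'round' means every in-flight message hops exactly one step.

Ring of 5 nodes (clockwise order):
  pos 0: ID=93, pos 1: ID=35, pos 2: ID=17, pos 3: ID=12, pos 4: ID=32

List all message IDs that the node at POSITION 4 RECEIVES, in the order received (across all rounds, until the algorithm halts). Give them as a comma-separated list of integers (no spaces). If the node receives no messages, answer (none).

Answer: 12,17,35,93

Derivation:
Round 1: pos1(id35) recv 93: fwd; pos2(id17) recv 35: fwd; pos3(id12) recv 17: fwd; pos4(id32) recv 12: drop; pos0(id93) recv 32: drop
Round 2: pos2(id17) recv 93: fwd; pos3(id12) recv 35: fwd; pos4(id32) recv 17: drop
Round 3: pos3(id12) recv 93: fwd; pos4(id32) recv 35: fwd
Round 4: pos4(id32) recv 93: fwd; pos0(id93) recv 35: drop
Round 5: pos0(id93) recv 93: ELECTED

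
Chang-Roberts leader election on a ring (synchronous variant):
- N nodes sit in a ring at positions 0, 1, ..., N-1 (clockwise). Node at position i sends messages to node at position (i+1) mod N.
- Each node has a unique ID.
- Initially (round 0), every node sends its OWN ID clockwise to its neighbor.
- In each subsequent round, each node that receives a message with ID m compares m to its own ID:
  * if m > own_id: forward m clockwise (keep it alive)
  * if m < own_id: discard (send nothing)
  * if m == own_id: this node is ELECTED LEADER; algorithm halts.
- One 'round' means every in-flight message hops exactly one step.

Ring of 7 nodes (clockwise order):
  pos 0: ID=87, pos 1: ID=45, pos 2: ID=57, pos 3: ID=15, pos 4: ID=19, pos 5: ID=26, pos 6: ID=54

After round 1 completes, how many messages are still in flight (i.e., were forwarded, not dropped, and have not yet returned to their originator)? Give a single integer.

Answer: 2

Derivation:
Round 1: pos1(id45) recv 87: fwd; pos2(id57) recv 45: drop; pos3(id15) recv 57: fwd; pos4(id19) recv 15: drop; pos5(id26) recv 19: drop; pos6(id54) recv 26: drop; pos0(id87) recv 54: drop
After round 1: 2 messages still in flight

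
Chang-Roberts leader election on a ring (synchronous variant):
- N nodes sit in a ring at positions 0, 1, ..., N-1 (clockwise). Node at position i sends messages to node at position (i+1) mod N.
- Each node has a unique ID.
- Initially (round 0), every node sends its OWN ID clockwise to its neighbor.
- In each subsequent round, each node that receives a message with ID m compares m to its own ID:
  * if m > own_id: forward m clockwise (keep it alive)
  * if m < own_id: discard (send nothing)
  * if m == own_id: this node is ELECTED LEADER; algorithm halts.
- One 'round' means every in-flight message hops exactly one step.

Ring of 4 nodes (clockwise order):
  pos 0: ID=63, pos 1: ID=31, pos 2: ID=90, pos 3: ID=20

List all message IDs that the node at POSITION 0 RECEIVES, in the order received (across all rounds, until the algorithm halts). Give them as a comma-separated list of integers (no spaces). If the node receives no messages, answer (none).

Answer: 20,90

Derivation:
Round 1: pos1(id31) recv 63: fwd; pos2(id90) recv 31: drop; pos3(id20) recv 90: fwd; pos0(id63) recv 20: drop
Round 2: pos2(id90) recv 63: drop; pos0(id63) recv 90: fwd
Round 3: pos1(id31) recv 90: fwd
Round 4: pos2(id90) recv 90: ELECTED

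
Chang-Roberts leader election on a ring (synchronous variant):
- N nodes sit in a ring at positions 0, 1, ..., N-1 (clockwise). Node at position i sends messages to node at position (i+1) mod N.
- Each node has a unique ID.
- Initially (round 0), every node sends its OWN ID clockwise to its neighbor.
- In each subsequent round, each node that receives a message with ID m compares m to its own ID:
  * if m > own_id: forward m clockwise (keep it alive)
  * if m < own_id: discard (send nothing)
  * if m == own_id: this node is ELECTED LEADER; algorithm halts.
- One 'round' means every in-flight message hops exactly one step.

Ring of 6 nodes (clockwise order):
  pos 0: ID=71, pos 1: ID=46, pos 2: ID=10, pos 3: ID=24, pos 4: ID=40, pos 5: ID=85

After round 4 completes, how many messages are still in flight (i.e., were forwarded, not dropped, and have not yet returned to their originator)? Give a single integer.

Answer: 2

Derivation:
Round 1: pos1(id46) recv 71: fwd; pos2(id10) recv 46: fwd; pos3(id24) recv 10: drop; pos4(id40) recv 24: drop; pos5(id85) recv 40: drop; pos0(id71) recv 85: fwd
Round 2: pos2(id10) recv 71: fwd; pos3(id24) recv 46: fwd; pos1(id46) recv 85: fwd
Round 3: pos3(id24) recv 71: fwd; pos4(id40) recv 46: fwd; pos2(id10) recv 85: fwd
Round 4: pos4(id40) recv 71: fwd; pos5(id85) recv 46: drop; pos3(id24) recv 85: fwd
After round 4: 2 messages still in flight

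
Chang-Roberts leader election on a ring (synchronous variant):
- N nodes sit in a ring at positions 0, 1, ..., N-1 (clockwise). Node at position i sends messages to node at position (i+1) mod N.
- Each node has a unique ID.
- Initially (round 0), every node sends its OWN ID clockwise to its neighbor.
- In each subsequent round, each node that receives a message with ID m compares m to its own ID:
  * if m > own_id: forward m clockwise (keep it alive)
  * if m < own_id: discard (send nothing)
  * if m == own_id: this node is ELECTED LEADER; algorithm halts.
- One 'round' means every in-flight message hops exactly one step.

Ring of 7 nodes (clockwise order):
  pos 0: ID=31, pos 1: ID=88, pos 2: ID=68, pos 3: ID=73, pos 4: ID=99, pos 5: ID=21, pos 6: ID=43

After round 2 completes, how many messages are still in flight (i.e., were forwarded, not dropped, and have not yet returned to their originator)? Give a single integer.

Round 1: pos1(id88) recv 31: drop; pos2(id68) recv 88: fwd; pos3(id73) recv 68: drop; pos4(id99) recv 73: drop; pos5(id21) recv 99: fwd; pos6(id43) recv 21: drop; pos0(id31) recv 43: fwd
Round 2: pos3(id73) recv 88: fwd; pos6(id43) recv 99: fwd; pos1(id88) recv 43: drop
After round 2: 2 messages still in flight

Answer: 2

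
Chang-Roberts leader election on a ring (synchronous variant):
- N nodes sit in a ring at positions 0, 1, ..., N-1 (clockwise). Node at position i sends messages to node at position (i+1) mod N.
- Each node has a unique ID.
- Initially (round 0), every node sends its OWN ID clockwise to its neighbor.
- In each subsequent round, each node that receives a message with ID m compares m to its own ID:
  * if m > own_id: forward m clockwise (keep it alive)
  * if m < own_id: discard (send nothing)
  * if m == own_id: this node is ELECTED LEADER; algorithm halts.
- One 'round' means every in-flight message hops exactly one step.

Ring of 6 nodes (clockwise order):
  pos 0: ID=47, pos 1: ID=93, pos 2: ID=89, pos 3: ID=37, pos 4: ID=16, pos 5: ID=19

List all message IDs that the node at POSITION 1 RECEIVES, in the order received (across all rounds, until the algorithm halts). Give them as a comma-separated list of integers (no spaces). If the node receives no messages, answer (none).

Round 1: pos1(id93) recv 47: drop; pos2(id89) recv 93: fwd; pos3(id37) recv 89: fwd; pos4(id16) recv 37: fwd; pos5(id19) recv 16: drop; pos0(id47) recv 19: drop
Round 2: pos3(id37) recv 93: fwd; pos4(id16) recv 89: fwd; pos5(id19) recv 37: fwd
Round 3: pos4(id16) recv 93: fwd; pos5(id19) recv 89: fwd; pos0(id47) recv 37: drop
Round 4: pos5(id19) recv 93: fwd; pos0(id47) recv 89: fwd
Round 5: pos0(id47) recv 93: fwd; pos1(id93) recv 89: drop
Round 6: pos1(id93) recv 93: ELECTED

Answer: 47,89,93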